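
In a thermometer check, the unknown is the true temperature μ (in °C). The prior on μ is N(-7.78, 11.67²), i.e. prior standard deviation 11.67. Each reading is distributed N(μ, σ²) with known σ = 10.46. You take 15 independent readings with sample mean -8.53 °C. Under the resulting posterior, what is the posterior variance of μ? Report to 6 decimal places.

For Normal data with known variance σ², a Normal(μ₀, σ₀²) prior on μ is conjugate. Posterior precision = 1/σ₀² + n/σ²; posterior mean is the precision-weighted average of μ₀ and x̄.
σ₀² = 11.67² = 136.1889, σ² = 10.46² = 109.4116; σ² + n·σ₀² = 109.4116 + 15·136.1889 = 2152.2451.
Posterior precision = 1/σ₀² + n/σ² = 1/136.1889 + 15/109.4116 = (σ² + n·σ₀²)/(σ₀²σ²) = 2152.2451/(136.1889·109.4116); posterior variance σₙ² = σ₀²σ²/(σ² + n·σ₀²) = 136.1889·109.4116/2152.2451 = 6.923303.

6.923303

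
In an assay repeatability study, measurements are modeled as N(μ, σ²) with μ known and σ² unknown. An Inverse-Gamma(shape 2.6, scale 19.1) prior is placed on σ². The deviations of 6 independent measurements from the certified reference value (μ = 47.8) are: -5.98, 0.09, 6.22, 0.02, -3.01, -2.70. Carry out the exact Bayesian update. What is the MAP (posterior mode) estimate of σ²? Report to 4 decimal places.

With known mean μ and an Inverse-Gamma(α, β) prior on σ², the Normal likelihood is conjugate: posterior is Inv-Gamma(α + n/2, β + Σ(xᵢ−μ)²/2).
Σ(xᵢ−μ)² = (-5.98)² + (0.09)² + (6.22)² + (0.02)² + (-3.01)² + (-2.70)² = 90.8074.
Posterior: Inv-Gamma(2.6 + 6/2, 19.1 + 90.8074/2) = Inv-Gamma(5.60, 64.50370).
Mode = β/(α+1) = 64.50370/6.60 = 9.7733.

9.7733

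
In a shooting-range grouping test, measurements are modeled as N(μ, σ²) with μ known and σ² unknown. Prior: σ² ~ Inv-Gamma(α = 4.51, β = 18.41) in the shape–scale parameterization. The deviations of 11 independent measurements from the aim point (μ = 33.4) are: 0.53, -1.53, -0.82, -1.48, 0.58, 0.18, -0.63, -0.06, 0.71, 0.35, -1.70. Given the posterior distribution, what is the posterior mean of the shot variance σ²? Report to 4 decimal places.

2.5855

With known mean μ and an Inverse-Gamma(α, β) prior on σ², the Normal likelihood is conjugate: posterior is Inv-Gamma(α + n/2, β + Σ(xᵢ−μ)²/2).
Σ(xᵢ−μ)² = (0.53)² + (-1.53)² + (-0.82)² + (-1.48)² + (0.58)² + (0.18)² + (-0.63)² + (-0.06)² + (0.71)² + (0.35)² + (-1.70)² = 9.7705.
Posterior: Inv-Gamma(4.51 + 11/2, 18.41 + 9.7705/2) = Inv-Gamma(10.01, 23.29525).
E[σ²|data] = β/(α−1) = 23.29525/9.01 = 2.5855.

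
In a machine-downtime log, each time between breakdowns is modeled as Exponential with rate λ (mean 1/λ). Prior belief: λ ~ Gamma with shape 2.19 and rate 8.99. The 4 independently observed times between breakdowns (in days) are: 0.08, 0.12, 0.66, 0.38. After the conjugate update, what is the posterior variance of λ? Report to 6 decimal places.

0.059148

With a Gamma(shape α, rate β) prior on the exponential rate λ, the posterior after n observations with total T = Σxᵢ is Gamma(α+n, β+T).
Sum of observations T = 1.24 days; n = 4.
Posterior: Gamma(2.19+4, 8.99+1.24) = Gamma(6.19, 10.23).
Var = α/β² = 0.059148.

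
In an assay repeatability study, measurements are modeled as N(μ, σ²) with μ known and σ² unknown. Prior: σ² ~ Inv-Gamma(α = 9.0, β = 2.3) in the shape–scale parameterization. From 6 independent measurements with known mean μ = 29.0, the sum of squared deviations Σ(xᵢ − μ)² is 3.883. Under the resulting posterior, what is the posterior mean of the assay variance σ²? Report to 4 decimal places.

0.3856

With known mean μ and an Inverse-Gamma(α, β) prior on σ², the Normal likelihood is conjugate: posterior is Inv-Gamma(α + n/2, β + Σ(xᵢ−μ)²/2).
Posterior: Inv-Gamma(9.0 + 6/2, 2.3 + 3.883/2) = Inv-Gamma(12.00, 4.2415).
E[σ²|data] = β/(α−1) = 4.2415/11.00 = 0.3856.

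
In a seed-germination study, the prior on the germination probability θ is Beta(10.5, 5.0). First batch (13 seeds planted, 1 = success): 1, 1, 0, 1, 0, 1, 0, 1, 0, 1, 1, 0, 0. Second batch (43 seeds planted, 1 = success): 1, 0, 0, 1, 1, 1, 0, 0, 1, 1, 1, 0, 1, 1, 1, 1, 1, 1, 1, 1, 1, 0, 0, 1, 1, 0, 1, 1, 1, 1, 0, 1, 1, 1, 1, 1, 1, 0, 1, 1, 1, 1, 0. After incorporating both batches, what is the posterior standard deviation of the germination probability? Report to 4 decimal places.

The Beta prior is conjugate to a Binomial/Bernoulli likelihood; the update adds successes to α and failures to β.
After batch 1: Beta(10.5+7, 5.0+6) = Beta(17.5, 11.0).
After batch 2: Beta(17.5+32, 11.0+11) = Beta(49.5, 22.0).
Var = αβ/((α+β)²(α+β+1)) = 49.5·22.0/(71.5²·72.5) = 0.00293818; SD = √0.00293818 = 0.0542.

0.0542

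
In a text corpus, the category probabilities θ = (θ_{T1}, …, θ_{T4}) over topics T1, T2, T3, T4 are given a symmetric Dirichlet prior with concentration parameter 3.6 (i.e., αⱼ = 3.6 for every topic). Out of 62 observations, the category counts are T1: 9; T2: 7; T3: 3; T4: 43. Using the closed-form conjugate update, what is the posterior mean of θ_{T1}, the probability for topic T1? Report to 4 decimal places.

0.1649

The Dirichlet prior is conjugate to the Multinomial likelihood: each posterior αⱼ = prior αⱼ + observed count nⱼ.
Posterior concentration: (12.6, 10.6, 6.6, 46.6), total = 76.4.
E[θ_{T1}|data] = α_{T1}/Σα = 12.6/76.4 = 0.1649.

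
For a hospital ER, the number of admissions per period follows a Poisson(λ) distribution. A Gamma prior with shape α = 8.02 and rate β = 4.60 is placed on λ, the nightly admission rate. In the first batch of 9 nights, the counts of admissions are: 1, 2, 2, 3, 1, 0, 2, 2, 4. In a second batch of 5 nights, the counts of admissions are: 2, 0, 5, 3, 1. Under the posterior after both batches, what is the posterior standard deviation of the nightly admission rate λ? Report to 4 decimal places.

With a Gamma(shape α, rate β) prior, the Poisson likelihood is conjugate: the posterior is Gamma(α + ΣXᵢ, β + n).
Batch 1: sum of counts S = 17 over n = 9 nights.
After batch 1: Gamma(α+S, β+n) = Gamma(8.02+17, 4.60+9) = Gamma(25.02, 13.60).
Batch 2: sum of counts S = 11 over n = 5 nights.
After batch 2: Gamma(α+S, β+n) = Gamma(25.02+11, 13.60+5) = Gamma(36.02, 18.60).
SD = √α/β = √36.02/18.60 = 0.3227.

0.3227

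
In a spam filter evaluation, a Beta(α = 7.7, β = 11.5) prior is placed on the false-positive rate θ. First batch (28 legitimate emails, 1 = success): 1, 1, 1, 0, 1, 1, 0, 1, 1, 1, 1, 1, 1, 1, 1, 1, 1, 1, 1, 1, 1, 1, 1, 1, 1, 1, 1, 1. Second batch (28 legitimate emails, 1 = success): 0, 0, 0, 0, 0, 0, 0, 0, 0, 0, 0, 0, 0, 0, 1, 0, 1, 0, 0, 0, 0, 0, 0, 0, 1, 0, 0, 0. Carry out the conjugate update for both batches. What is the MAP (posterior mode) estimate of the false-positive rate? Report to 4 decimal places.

0.4877

The Beta prior is conjugate to a Binomial/Bernoulli likelihood; the update adds successes to α and failures to β.
After batch 1: Beta(7.7+26, 11.5+2) = Beta(33.7, 13.5).
After batch 2: Beta(33.7+3, 13.5+25) = Beta(36.7, 38.5).
Mode of Beta(a,b) for a,b>1 is (a−1)/(a+b−2) = 35.7/73.2 = 0.4877.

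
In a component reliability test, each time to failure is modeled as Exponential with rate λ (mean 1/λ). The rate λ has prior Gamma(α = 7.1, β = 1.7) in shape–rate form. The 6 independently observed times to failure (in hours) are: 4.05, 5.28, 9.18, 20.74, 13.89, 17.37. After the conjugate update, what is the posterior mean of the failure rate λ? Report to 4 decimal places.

With a Gamma(shape α, rate β) prior on the exponential rate λ, the posterior after n observations with total T = Σxᵢ is Gamma(α+n, β+T).
Sum of observations T = 70.51 hours; n = 6.
Posterior: Gamma(7.1+6, 1.7+70.51) = Gamma(13.1, 72.21).
Posterior mean of λ = α/β = 13.1/72.21 = 0.1814.

0.1814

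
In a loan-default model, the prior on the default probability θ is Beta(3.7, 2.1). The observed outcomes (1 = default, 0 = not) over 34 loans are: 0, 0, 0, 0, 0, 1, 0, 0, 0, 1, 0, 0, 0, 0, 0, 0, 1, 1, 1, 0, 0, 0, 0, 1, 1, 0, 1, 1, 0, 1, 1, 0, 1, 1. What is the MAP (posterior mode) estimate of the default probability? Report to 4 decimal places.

0.4153

The Beta prior is conjugate to a Binomial/Bernoulli likelihood; the update adds successes to α and failures to β.
Posterior: Beta(α+k, β+n−k) = Beta(3.7+13, 2.1+21) = Beta(16.7, 23.1).
Mode of Beta(a,b) for a,b>1 is (a−1)/(a+b−2) = 15.7/37.8 = 0.4153.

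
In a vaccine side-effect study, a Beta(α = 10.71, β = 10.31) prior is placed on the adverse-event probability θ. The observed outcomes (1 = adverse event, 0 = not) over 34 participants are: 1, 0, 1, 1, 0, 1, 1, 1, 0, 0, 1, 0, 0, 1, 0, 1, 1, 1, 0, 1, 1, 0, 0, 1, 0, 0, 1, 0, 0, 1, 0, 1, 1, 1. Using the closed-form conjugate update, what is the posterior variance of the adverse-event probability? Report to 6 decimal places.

0.004434

The Beta prior is conjugate to a Binomial/Bernoulli likelihood; the update adds successes to α and failures to β.
Posterior: Beta(α+k, β+n−k) = Beta(10.71+19, 10.31+15) = Beta(29.71, 25.31).
Var = αβ/((α+β)²(α+β+1)) = 29.71·25.31/(55.02²·56.02) = 0.004434.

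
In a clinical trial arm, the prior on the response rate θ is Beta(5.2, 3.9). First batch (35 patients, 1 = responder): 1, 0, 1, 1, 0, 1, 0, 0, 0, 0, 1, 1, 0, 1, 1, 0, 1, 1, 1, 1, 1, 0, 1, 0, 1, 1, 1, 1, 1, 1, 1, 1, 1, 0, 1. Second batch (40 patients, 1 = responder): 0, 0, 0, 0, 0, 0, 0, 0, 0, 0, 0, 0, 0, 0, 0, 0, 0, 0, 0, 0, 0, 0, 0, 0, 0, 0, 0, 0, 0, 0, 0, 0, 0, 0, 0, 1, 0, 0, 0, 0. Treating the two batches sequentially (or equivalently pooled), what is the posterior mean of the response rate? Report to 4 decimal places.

The Beta prior is conjugate to a Binomial/Bernoulli likelihood; the update adds successes to α and failures to β.
After batch 1: Beta(5.2+24, 3.9+11) = Beta(29.2, 14.9).
After batch 2: Beta(29.2+1, 14.9+39) = Beta(30.2, 53.9).
Posterior mean = α/(α+β) = 30.2/84.1 = 0.3591.

0.3591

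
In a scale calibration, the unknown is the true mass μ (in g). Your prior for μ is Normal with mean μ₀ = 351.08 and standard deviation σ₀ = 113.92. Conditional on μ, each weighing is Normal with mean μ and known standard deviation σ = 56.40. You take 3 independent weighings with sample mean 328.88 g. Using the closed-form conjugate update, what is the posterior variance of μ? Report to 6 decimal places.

For Normal data with known variance σ², a Normal(μ₀, σ₀²) prior on μ is conjugate. Posterior precision = 1/σ₀² + n/σ²; posterior mean is the precision-weighted average of μ₀ and x̄.
σ₀² = 113.92² = 12977.7664, σ² = 56.40² = 3180.96; σ² + n·σ₀² = 3180.96 + 3·12977.7664 = 42114.2592.
Posterior precision = 1/σ₀² + n/σ² = 1/12977.7664 + 3/3180.96 = (σ² + n·σ₀²)/(σ₀²σ²) = 42114.2592/(12977.7664·3180.96); posterior variance σₙ² = σ₀²σ²/(σ² + n·σ₀²) = 12977.7664·3180.96/42114.2592 = 980.232268.

980.232268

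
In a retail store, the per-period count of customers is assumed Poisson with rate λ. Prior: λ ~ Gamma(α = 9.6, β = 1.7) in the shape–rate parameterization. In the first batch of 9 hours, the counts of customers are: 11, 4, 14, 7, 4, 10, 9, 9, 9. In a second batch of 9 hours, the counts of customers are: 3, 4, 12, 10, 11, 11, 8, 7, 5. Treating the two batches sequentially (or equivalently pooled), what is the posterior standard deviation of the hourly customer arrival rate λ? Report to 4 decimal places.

With a Gamma(shape α, rate β) prior, the Poisson likelihood is conjugate: the posterior is Gamma(α + ΣXᵢ, β + n).
Batch 1: sum of counts S = 77 over n = 9 hours.
After batch 1: Gamma(α+S, β+n) = Gamma(9.6+77, 1.7+9) = Gamma(86.6, 10.7).
Batch 2: sum of counts S = 71 over n = 9 hours.
After batch 2: Gamma(α+S, β+n) = Gamma(86.6+71, 10.7+9) = Gamma(157.6, 19.7).
SD = √α/β = √157.6/19.7 = 0.6373.

0.6373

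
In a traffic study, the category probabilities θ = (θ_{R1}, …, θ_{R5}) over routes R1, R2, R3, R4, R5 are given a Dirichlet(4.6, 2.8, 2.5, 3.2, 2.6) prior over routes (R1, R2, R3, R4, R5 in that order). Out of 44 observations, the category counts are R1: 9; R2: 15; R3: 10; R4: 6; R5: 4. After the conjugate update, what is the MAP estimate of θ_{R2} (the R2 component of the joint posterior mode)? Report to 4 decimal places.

The Dirichlet prior is conjugate to the Multinomial likelihood: each posterior αⱼ = prior αⱼ + observed count nⱼ.
Posterior concentration: (13.6, 17.8, 12.5, 9.2, 6.6), total = 59.7.
Joint mode component: (α_{R2}−1)/(Σα−K) = 16.8/54.7 = 0.3071.

0.3071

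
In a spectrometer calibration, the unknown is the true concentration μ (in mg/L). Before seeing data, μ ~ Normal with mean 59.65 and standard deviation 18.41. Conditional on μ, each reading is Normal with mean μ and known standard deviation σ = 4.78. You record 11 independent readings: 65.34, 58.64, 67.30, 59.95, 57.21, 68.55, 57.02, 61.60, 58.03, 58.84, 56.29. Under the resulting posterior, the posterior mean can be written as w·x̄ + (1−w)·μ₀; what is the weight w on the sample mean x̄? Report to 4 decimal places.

0.9939

For Normal data with known variance σ², a Normal(μ₀, σ₀²) prior on μ is conjugate. Posterior precision = 1/σ₀² + n/σ²; posterior mean is the precision-weighted average of μ₀ and x̄.
σ₀² = 18.41² = 338.9281, σ² = 4.78² = 22.8484. Prior precision 1/σ₀² = 1/338.9281; data precision n/σ² = 11/22.8484.
w = (n/σ²)/(1/σ₀² + n/σ²) = n·σ₀²/(σ² + n·σ₀²) = 11·338.9281/(22.8484 + 11·338.9281) = 3728.2091/3751.0575 = 0.9939.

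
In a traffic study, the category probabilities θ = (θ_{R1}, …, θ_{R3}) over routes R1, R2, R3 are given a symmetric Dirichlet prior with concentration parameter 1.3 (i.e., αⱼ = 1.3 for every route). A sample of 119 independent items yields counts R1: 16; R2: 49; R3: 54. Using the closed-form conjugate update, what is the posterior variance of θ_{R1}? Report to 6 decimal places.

The Dirichlet prior is conjugate to the Multinomial likelihood: each posterior αⱼ = prior αⱼ + observed count nⱼ.
Posterior concentration: (17.3, 50.3, 55.3), total = 122.9.
Var[θ_j] = α_j(Σα−α_j)/((Σα)²(Σα+1)) = 17.3·105.6/(122.9²·123.9) = 0.000976.

0.000976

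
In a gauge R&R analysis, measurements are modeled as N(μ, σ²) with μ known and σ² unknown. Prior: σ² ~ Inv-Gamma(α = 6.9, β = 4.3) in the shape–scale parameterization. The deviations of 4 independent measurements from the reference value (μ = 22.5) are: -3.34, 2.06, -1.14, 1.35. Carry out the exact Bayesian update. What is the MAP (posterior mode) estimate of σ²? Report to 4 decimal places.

1.3698

With known mean μ and an Inverse-Gamma(α, β) prior on σ², the Normal likelihood is conjugate: posterior is Inv-Gamma(α + n/2, β + Σ(xᵢ−μ)²/2).
Σ(xᵢ−μ)² = (-3.34)² + (2.06)² + (-1.14)² + (1.35)² = 18.5213.
Posterior: Inv-Gamma(6.9 + 4/2, 4.3 + 18.5213/2) = Inv-Gamma(8.90, 13.56065).
Mode = β/(α+1) = 13.56065/9.90 = 1.3698.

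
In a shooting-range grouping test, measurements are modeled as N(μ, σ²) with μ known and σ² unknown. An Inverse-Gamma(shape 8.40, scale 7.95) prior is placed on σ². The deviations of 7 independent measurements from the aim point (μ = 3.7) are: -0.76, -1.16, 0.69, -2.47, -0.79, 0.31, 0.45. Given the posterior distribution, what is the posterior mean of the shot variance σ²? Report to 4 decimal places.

1.1616

With known mean μ and an Inverse-Gamma(α, β) prior on σ², the Normal likelihood is conjugate: posterior is Inv-Gamma(α + n/2, β + Σ(xᵢ−μ)²/2).
Σ(xᵢ−μ)² = (-0.76)² + (-1.16)² + (0.69)² + (-2.47)² + (-0.79)² + (0.31)² + (0.45)² = 9.4229.
Posterior: Inv-Gamma(8.40 + 7/2, 7.95 + 9.4229/2) = Inv-Gamma(11.90, 12.66145).
E[σ²|data] = β/(α−1) = 12.66145/10.90 = 1.1616.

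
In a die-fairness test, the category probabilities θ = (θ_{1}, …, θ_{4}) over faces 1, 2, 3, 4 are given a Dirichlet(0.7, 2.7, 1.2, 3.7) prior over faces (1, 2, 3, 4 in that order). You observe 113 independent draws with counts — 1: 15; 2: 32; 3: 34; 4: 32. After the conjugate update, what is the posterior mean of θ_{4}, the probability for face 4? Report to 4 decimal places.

0.2943

The Dirichlet prior is conjugate to the Multinomial likelihood: each posterior αⱼ = prior αⱼ + observed count nⱼ.
Posterior concentration: (15.7, 34.7, 35.2, 35.7), total = 121.3.
E[θ_{4}|data] = α_{4}/Σα = 35.7/121.3 = 0.2943.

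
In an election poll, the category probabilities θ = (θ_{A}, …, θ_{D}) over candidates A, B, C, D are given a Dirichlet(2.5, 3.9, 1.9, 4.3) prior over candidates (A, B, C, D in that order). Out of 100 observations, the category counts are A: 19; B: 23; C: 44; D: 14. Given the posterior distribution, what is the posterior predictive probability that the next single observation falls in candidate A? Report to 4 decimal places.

0.1909

The Dirichlet prior is conjugate to the Multinomial likelihood: each posterior αⱼ = prior αⱼ + observed count nⱼ.
Posterior concentration: (21.5, 26.9, 45.9, 18.3), total = 112.6.
P(next = A | data) = α_{A}/Σα = 0.1909.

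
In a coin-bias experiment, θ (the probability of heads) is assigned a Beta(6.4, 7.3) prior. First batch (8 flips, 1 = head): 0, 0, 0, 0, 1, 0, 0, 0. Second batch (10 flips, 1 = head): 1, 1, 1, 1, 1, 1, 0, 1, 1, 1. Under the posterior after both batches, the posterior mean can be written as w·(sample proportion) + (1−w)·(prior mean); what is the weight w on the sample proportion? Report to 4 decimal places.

The Beta prior is conjugate to a Binomial/Bernoulli likelihood; the update adds successes to α and failures to β.
Total number of flips: n = 8 + 10 = 18.
Posterior mean = (α₀+k)/(α₀+β₀+n) = [n/(α₀+β₀+n)]·(k/n) + [(α₀+β₀)/(α₀+β₀+n)]·α₀/(α₀+β₀), so only n and the prior enter the weight.
The weight on the data is w = n/(α₀+β₀+n) = 18/(6.4+7.3+18) = 18/31.7 = 0.5678.

0.5678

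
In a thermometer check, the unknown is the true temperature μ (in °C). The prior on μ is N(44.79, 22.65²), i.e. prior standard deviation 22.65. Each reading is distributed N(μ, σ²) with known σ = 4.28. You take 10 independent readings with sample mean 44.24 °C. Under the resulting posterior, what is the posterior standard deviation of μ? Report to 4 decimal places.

1.3510

For Normal data with known variance σ², a Normal(μ₀, σ₀²) prior on μ is conjugate. Posterior precision = 1/σ₀² + n/σ²; posterior mean is the precision-weighted average of μ₀ and x̄.
σ₀² = 22.65² = 513.0225, σ² = 4.28² = 18.3184; σ² + n·σ₀² = 18.3184 + 10·513.0225 = 5148.5434.
Posterior precision = 1/σ₀² + n/σ² = 1/513.0225 + 10/18.3184 = (σ² + n·σ₀²)/(σ₀²σ²) = 5148.5434/(513.0225·18.3184); posterior variance σₙ² = σ₀²σ²/(σ² + n·σ₀²) = 513.0225·18.3184/5148.5434 = 1.825322.
Posterior SD = √σₙ² = √(513.0225·18.3184/5148.5434) = 1.3510.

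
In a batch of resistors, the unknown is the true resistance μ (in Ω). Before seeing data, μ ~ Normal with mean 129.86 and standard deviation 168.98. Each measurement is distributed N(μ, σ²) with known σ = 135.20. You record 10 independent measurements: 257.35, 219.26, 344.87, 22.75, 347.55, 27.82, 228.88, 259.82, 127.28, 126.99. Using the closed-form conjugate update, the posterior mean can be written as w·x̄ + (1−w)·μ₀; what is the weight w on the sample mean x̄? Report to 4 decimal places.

For Normal data with known variance σ², a Normal(μ₀, σ₀²) prior on μ is conjugate. Posterior precision = 1/σ₀² + n/σ²; posterior mean is the precision-weighted average of μ₀ and x̄.
σ₀² = 168.98² = 28554.2404, σ² = 135.20² = 18279.04. Prior precision 1/σ₀² = 1/28554.2404; data precision n/σ² = 10/18279.04.
w = (n/σ²)/(1/σ₀² + n/σ²) = n·σ₀²/(σ² + n·σ₀²) = 10·28554.2404/(18279.04 + 10·28554.2404) = 285542.404/303821.444 = 0.9398.

0.9398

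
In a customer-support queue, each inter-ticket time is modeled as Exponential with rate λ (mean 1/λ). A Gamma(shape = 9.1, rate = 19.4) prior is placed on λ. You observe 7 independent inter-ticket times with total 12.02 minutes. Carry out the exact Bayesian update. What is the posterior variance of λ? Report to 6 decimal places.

0.016308

With a Gamma(shape α, rate β) prior on the exponential rate λ, the posterior after n observations with total T = Σxᵢ is Gamma(α+n, β+T).
Posterior: Gamma(9.1+7, 19.4+12.02) = Gamma(16.1, 31.42).
Var = α/β² = 0.016308.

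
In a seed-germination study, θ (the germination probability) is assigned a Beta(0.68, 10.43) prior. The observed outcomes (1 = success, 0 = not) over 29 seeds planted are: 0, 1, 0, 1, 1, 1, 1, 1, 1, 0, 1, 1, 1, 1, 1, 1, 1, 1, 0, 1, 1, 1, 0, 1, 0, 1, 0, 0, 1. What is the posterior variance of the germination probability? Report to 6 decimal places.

The Beta prior is conjugate to a Binomial/Bernoulli likelihood; the update adds successes to α and failures to β.
Posterior: Beta(α+k, β+n−k) = Beta(0.68+21, 10.43+8) = Beta(21.68, 18.43).
Var = αβ/((α+β)²(α+β+1)) = 21.68·18.43/(40.11²·41.11) = 0.006041.

0.006041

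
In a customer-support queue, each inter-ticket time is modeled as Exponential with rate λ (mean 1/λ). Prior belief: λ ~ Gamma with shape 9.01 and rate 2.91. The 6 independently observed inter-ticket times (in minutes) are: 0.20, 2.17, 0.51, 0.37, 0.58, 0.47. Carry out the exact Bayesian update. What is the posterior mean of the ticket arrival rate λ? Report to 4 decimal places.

2.0818

With a Gamma(shape α, rate β) prior on the exponential rate λ, the posterior after n observations with total T = Σxᵢ is Gamma(α+n, β+T).
Sum of observations T = 4.30 minutes; n = 6.
Posterior: Gamma(9.01+6, 2.91+4.30) = Gamma(15.01, 7.21).
Posterior mean of λ = α/β = 15.01/7.21 = 2.0818.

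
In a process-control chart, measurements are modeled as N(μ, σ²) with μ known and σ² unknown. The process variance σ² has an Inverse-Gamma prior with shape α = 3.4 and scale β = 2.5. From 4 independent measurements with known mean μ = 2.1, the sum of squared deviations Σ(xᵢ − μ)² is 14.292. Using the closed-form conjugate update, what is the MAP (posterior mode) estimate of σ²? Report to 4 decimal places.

1.5072

With known mean μ and an Inverse-Gamma(α, β) prior on σ², the Normal likelihood is conjugate: posterior is Inv-Gamma(α + n/2, β + Σ(xᵢ−μ)²/2).
Posterior: Inv-Gamma(3.4 + 4/2, 2.5 + 14.292/2) = Inv-Gamma(5.40, 9.6460).
Mode = β/(α+1) = 9.6460/6.40 = 1.5072.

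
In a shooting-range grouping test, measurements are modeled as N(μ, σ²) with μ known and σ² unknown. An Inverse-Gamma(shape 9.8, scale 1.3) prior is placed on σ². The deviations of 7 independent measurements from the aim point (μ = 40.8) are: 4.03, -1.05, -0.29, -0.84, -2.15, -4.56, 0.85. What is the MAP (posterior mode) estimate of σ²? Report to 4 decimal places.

1.6389

With known mean μ and an Inverse-Gamma(α, β) prior on σ², the Normal likelihood is conjugate: posterior is Inv-Gamma(α + n/2, β + Σ(xᵢ−μ)²/2).
Σ(xᵢ−μ)² = (4.03)² + (-1.05)² + (-0.29)² + (-0.84)² + (-2.15)² + (-4.56)² + (0.85)² = 44.2717.
Posterior: Inv-Gamma(9.8 + 7/2, 1.3 + 44.2717/2) = Inv-Gamma(13.30, 23.43585).
Mode = β/(α+1) = 23.43585/14.30 = 1.6389.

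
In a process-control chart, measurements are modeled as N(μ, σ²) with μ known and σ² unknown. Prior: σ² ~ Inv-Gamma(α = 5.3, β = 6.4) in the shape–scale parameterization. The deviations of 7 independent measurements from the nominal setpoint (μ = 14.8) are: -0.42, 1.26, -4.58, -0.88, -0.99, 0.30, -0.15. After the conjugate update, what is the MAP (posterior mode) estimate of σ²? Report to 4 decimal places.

1.9085

With known mean μ and an Inverse-Gamma(α, β) prior on σ², the Normal likelihood is conjugate: posterior is Inv-Gamma(α + n/2, β + Σ(xᵢ−μ)²/2).
Σ(xᵢ−μ)² = (-0.42)² + (1.26)² + (-4.58)² + (-0.88)² + (-0.99)² + (0.30)² + (-0.15)² = 24.6074.
Posterior: Inv-Gamma(5.3 + 7/2, 6.4 + 24.6074/2) = Inv-Gamma(8.80, 18.70370).
Mode = β/(α+1) = 18.70370/9.80 = 1.9085.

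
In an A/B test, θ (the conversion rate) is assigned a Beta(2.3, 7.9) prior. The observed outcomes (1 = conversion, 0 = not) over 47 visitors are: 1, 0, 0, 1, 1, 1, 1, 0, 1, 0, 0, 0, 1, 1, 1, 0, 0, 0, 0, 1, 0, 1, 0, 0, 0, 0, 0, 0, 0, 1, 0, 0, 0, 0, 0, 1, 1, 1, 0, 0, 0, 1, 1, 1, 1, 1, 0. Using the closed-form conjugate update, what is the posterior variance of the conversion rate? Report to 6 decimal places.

The Beta prior is conjugate to a Binomial/Bernoulli likelihood; the update adds successes to α and failures to β.
Posterior: Beta(α+k, β+n−k) = Beta(2.3+20, 7.9+27) = Beta(22.3, 34.9).
Var = αβ/((α+β)²(α+β+1)) = 22.3·34.9/(57.2²·58.2) = 0.004087.

0.004087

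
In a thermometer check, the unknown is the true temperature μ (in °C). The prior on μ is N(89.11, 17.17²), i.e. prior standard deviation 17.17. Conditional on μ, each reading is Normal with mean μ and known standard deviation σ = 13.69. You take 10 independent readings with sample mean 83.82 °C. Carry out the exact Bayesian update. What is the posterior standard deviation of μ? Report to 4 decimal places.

For Normal data with known variance σ², a Normal(μ₀, σ₀²) prior on μ is conjugate. Posterior precision = 1/σ₀² + n/σ²; posterior mean is the precision-weighted average of μ₀ and x̄.
σ₀² = 17.17² = 294.8089, σ² = 13.69² = 187.4161; σ² + n·σ₀² = 187.4161 + 10·294.8089 = 3135.5051.
Posterior precision = 1/σ₀² + n/σ² = 1/294.8089 + 10/187.4161 = (σ² + n·σ₀²)/(σ₀²σ²) = 3135.5051/(294.8089·187.4161); posterior variance σₙ² = σ₀²σ²/(σ² + n·σ₀²) = 294.8089·187.4161/3135.5051 = 17.621382.
Posterior SD = √σₙ² = √(294.8089·187.4161/3135.5051) = 4.1978.

4.1978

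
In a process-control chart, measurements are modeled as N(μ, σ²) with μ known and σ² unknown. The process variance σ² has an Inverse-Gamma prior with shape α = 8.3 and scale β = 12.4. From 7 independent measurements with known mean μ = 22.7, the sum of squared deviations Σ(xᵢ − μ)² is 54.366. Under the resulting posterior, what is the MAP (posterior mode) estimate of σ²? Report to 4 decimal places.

With known mean μ and an Inverse-Gamma(α, β) prior on σ², the Normal likelihood is conjugate: posterior is Inv-Gamma(α + n/2, β + Σ(xᵢ−μ)²/2).
Posterior: Inv-Gamma(8.3 + 7/2, 12.4 + 54.366/2) = Inv-Gamma(11.80, 39.5830).
Mode = β/(α+1) = 39.5830/12.80 = 3.0924.

3.0924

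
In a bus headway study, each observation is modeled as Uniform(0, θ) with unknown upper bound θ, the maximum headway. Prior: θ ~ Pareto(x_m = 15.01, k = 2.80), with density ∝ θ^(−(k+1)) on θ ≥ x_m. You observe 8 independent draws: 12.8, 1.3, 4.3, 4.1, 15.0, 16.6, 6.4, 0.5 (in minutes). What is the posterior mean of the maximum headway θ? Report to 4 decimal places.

18.2939

A Pareto(scale x_m, shape k) prior on the upper bound θ of Uniform(0, θ) is conjugate: posterior is Pareto(max(x_m, max xᵢ), k + n).
Sample maximum = 16.6; prior scale x_m = 15.01 → posterior scale = max = 16.60.
Posterior shape = 2.80 + 8 = 10.80.
E[θ|data] = k·x_m/(k−1) = 10.80·16.60/9.80 = 18.2939.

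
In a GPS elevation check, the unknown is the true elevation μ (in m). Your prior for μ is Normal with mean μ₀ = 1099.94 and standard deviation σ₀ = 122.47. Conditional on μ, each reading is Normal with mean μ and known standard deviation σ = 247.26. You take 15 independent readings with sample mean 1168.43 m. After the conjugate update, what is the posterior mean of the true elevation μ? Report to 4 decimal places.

1153.7953

For Normal data with known variance σ², a Normal(μ₀, σ₀²) prior on μ is conjugate. Posterior precision = 1/σ₀² + n/σ²; posterior mean is the precision-weighted average of μ₀ and x̄.
n·x̄ = 15·1168.43 = 17526.45.
σ₀² = 122.47² = 14998.9009, σ² = 247.26² = 61137.5076; σ² + n·σ₀² = 61137.5076 + 15·14998.9009 = 286121.0211.
Posterior mean = (μ₀/σ₀² + n·x̄/σ²)/(1/σ₀² + n/σ²) = (σ²·μ₀ + σ₀²·n·x̄)/(σ² + n·σ₀²) = (61137.5076·1099.94 + 14998.9009·17526.45)/286121.0211 = 330125076.788349/286121.0211 = 1153.7953.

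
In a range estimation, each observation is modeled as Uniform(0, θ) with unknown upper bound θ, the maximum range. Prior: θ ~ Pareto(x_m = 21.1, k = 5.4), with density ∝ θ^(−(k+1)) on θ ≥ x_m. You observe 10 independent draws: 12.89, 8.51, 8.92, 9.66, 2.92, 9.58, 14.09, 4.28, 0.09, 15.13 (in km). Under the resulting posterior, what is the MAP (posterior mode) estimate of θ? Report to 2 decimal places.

21.10

A Pareto(scale x_m, shape k) prior on the upper bound θ of Uniform(0, θ) is conjugate: posterior is Pareto(max(x_m, max xᵢ), k + n).
Sample maximum = 15.13; prior scale x_m = 21.1 → posterior scale = max = 21.10.
Posterior shape = 5.4 + 10 = 15.4.
The Pareto density is decreasing on [x_m, ∞), so the mode is x_m = 21.10.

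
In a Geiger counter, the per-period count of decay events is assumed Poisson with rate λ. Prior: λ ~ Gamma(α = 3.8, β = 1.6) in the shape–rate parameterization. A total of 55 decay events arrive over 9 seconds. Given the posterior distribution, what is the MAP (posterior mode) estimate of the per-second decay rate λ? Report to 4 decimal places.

With a Gamma(shape α, rate β) prior, the Poisson likelihood is conjugate: the posterior is Gamma(α + ΣXᵢ, β + n).
Posterior: Gamma(α+S, β+n) = Gamma(3.8+55, 1.6+9) = Gamma(58.8, 10.6).
Mode of Gamma(α,β) for α≥1 is (α−1)/β = 57.8/10.6 = 5.4528.

5.4528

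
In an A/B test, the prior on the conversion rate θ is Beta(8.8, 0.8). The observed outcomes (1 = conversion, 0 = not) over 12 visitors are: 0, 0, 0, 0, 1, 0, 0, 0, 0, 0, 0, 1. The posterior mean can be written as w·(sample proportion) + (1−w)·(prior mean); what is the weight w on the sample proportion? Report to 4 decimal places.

0.5556

The Beta prior is conjugate to a Binomial/Bernoulli likelihood; the update adds successes to α and failures to β.
Posterior mean = (α₀+k)/(α₀+β₀+n) = [n/(α₀+β₀+n)]·(k/n) + [(α₀+β₀)/(α₀+β₀+n)]·α₀/(α₀+β₀), so only n and the prior enter the weight.
The weight on the data is w = n/(α₀+β₀+n) = 12/(8.8+0.8+12) = 12/21.6 = 0.5556.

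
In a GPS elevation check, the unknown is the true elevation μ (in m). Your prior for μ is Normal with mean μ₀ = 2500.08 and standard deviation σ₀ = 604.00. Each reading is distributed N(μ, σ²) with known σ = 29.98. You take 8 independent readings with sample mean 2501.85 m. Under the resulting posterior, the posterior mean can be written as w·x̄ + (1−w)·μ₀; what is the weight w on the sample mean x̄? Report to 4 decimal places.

0.9997

For Normal data with known variance σ², a Normal(μ₀, σ₀²) prior on μ is conjugate. Posterior precision = 1/σ₀² + n/σ²; posterior mean is the precision-weighted average of μ₀ and x̄.
σ₀² = 604.00² = 364816, σ² = 29.98² = 898.8004. Prior precision 1/σ₀² = 1/364816; data precision n/σ² = 8/898.8004.
w = (n/σ²)/(1/σ₀² + n/σ²) = n·σ₀²/(σ² + n·σ₀²) = 8·364816/(898.8004 + 8·364816) = 2918528/2919426.8004 = 0.9997.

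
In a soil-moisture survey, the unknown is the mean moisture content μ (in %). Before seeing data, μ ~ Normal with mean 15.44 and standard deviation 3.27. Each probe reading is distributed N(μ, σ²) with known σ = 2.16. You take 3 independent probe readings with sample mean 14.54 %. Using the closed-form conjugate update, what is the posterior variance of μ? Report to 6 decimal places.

For Normal data with known variance σ², a Normal(μ₀, σ₀²) prior on μ is conjugate. Posterior precision = 1/σ₀² + n/σ²; posterior mean is the precision-weighted average of μ₀ and x̄.
σ₀² = 3.27² = 10.6929, σ² = 2.16² = 4.6656; σ² + n·σ₀² = 4.6656 + 3·10.6929 = 36.7443.
Posterior precision = 1/σ₀² + n/σ² = 1/10.6929 + 3/4.6656 = (σ² + n·σ₀²)/(σ₀²σ²) = 36.7443/(10.6929·4.6656); posterior variance σₙ² = σ₀²σ²/(σ² + n·σ₀²) = 10.6929·4.6656/36.7443 = 1.357729.

1.357729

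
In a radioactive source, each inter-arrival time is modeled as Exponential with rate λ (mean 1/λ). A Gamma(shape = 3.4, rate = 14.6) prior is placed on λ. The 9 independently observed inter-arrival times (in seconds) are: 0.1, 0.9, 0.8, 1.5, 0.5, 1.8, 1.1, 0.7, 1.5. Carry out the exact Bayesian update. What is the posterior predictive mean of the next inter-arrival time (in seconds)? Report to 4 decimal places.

2.0614

With a Gamma(shape α, rate β) prior on the exponential rate λ, the posterior after n observations with total T = Σxᵢ is Gamma(α+n, β+T).
Sum of observations T = 8.9 seconds; n = 9.
Posterior: Gamma(3.4+9, 14.6+8.9) = Gamma(12.4, 23.5).
The predictive distribution for the next observation is Lomax; its mean is β/(α−1) = 23.5/11.4 = 2.0614.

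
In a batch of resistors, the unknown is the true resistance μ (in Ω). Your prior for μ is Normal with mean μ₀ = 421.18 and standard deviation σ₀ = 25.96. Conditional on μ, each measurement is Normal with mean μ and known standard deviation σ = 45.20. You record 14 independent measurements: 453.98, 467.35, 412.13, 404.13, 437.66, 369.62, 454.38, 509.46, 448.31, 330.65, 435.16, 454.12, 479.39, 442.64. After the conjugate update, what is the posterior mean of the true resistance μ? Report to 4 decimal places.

433.0673

For Normal data with known variance σ², a Normal(μ₀, σ₀²) prior on μ is conjugate. Posterior precision = 1/σ₀² + n/σ²; posterior mean is the precision-weighted average of μ₀ and x̄.
Σxᵢ = 453.98 + 467.35 + 412.13 + 404.13 + 437.66 + 369.62 + 454.38 + 509.46 + 448.31 + 330.65 + 435.16 + 454.12 + 479.39 + 442.64 = 6098.98, so n·x̄ = 6098.98.
σ₀² = 25.96² = 673.9216, σ² = 45.20² = 2043.04; σ² + n·σ₀² = 2043.04 + 14·673.9216 = 11477.9424.
Posterior mean = (μ₀/σ₀² + n·x̄/σ²)/(1/σ₀² + n/σ²) = (σ²·μ₀ + σ₀²·n·x̄)/(σ² + n·σ₀²) = (2043.04·421.18 + 673.9216·6098.98)/11477.9424 = 4970721.947168/11477.9424 = 433.0673.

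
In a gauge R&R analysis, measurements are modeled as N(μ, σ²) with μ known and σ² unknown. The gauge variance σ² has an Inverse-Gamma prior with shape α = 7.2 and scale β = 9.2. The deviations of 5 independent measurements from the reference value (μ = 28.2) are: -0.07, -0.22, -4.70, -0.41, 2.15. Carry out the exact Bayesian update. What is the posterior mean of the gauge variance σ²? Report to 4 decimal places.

2.6054

With known mean μ and an Inverse-Gamma(α, β) prior on σ², the Normal likelihood is conjugate: posterior is Inv-Gamma(α + n/2, β + Σ(xᵢ−μ)²/2).
Σ(xᵢ−μ)² = (-0.07)² + (-0.22)² + (-4.70)² + (-0.41)² + (2.15)² = 26.9339.
Posterior: Inv-Gamma(7.2 + 5/2, 9.2 + 26.9339/2) = Inv-Gamma(9.70, 22.66695).
E[σ²|data] = β/(α−1) = 22.66695/8.70 = 2.6054.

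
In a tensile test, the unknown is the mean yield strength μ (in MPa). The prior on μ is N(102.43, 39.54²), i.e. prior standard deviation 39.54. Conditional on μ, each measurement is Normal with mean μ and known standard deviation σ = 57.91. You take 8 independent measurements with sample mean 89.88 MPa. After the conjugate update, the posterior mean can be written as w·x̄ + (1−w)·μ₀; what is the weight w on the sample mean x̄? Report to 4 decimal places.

For Normal data with known variance σ², a Normal(μ₀, σ₀²) prior on μ is conjugate. Posterior precision = 1/σ₀² + n/σ²; posterior mean is the precision-weighted average of μ₀ and x̄.
σ₀² = 39.54² = 1563.4116, σ² = 57.91² = 3353.5681. Prior precision 1/σ₀² = 1/1563.4116; data precision n/σ² = 8/3353.5681.
w = (n/σ²)/(1/σ₀² + n/σ²) = n·σ₀²/(σ² + n·σ₀²) = 8·1563.4116/(3353.5681 + 8·1563.4116) = 12507.2928/15860.8609 = 0.7886.

0.7886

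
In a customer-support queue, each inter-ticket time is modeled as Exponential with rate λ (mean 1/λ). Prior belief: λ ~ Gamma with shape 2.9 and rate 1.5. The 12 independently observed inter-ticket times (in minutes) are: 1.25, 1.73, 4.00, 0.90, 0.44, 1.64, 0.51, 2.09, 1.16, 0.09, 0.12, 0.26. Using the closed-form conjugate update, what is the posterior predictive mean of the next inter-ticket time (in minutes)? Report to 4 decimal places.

1.1288

With a Gamma(shape α, rate β) prior on the exponential rate λ, the posterior after n observations with total T = Σxᵢ is Gamma(α+n, β+T).
Sum of observations T = 14.19 minutes; n = 12.
Posterior: Gamma(2.9+12, 1.5+14.19) = Gamma(14.9, 15.69).
The predictive distribution for the next observation is Lomax; its mean is β/(α−1) = 15.69/13.9 = 1.1288.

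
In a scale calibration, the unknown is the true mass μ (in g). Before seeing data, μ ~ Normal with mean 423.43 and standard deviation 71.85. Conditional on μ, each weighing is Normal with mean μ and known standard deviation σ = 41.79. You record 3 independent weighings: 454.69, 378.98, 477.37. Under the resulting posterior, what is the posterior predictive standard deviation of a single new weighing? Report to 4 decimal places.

47.6398

For Normal data with known variance σ², a Normal(μ₀, σ₀²) prior on μ is conjugate. Posterior precision = 1/σ₀² + n/σ²; posterior mean is the precision-weighted average of μ₀ and x̄.
σ₀² = 71.85² = 5162.4225, σ² = 41.79² = 1746.4041; σ² + n·σ₀² = 1746.4041 + 3·5162.4225 = 17233.6716.
Posterior precision = 1/σ₀² + n/σ² = 1/5162.4225 + 3/1746.4041 = (σ² + n·σ₀²)/(σ₀²σ²) = 17233.6716/(5162.4225·1746.4041); posterior variance σₙ² = σ₀²σ²/(σ² + n·σ₀²) = 5162.4225·1746.4041/17233.6716 = 523.143067.
Predictive variance for one new observation = σₙ² + σ² = 5162.4225·1746.4041/17233.6716 + 1746.4041 = σ²·(σ₀² + 17233.6716)/17233.6716 = 1746.4041·22396.0941/17233.6716 = 2269.547167; SD = √(1746.4041·22396.0941/17233.6716) = 47.6398.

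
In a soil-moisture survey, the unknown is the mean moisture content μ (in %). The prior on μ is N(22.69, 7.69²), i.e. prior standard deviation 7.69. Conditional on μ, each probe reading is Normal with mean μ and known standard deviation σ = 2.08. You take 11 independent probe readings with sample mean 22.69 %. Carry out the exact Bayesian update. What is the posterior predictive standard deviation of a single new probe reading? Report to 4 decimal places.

2.1719

For Normal data with known variance σ², a Normal(μ₀, σ₀²) prior on μ is conjugate. Posterior precision = 1/σ₀² + n/σ²; posterior mean is the precision-weighted average of μ₀ and x̄.
σ₀² = 7.69² = 59.1361, σ² = 2.08² = 4.3264; σ² + n·σ₀² = 4.3264 + 11·59.1361 = 654.8235.
Posterior precision = 1/σ₀² + n/σ² = 1/59.1361 + 11/4.3264 = (σ² + n·σ₀²)/(σ₀²σ²) = 654.8235/(59.1361·4.3264); posterior variance σₙ² = σ₀²σ²/(σ² + n·σ₀²) = 59.1361·4.3264/654.8235 = 0.390711.
Predictive variance for one new observation = σₙ² + σ² = 59.1361·4.3264/654.8235 + 4.3264 = σ²·(σ₀² + 654.8235)/654.8235 = 4.3264·713.9596/654.8235 = 4.717111; SD = √(4.3264·713.9596/654.8235) = 2.1719.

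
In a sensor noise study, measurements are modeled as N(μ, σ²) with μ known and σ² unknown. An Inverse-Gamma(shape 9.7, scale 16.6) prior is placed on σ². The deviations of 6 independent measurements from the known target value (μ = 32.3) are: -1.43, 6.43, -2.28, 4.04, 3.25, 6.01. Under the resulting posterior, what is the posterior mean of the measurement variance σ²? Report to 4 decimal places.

6.1877

With known mean μ and an Inverse-Gamma(α, β) prior on σ², the Normal likelihood is conjugate: posterior is Inv-Gamma(α + n/2, β + Σ(xᵢ−μ)²/2).
Σ(xᵢ−μ)² = (-1.43)² + (6.43)² + (-2.28)² + (4.04)² + (3.25)² + (6.01)² = 111.5924.
Posterior: Inv-Gamma(9.7 + 6/2, 16.6 + 111.5924/2) = Inv-Gamma(12.70, 72.39620).
E[σ²|data] = β/(α−1) = 72.39620/11.70 = 6.1877.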